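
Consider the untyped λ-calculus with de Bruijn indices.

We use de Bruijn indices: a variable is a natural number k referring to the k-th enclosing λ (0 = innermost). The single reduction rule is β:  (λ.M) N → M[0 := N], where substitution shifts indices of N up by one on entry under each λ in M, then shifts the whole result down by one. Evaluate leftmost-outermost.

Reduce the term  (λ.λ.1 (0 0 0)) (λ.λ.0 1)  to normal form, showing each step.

  start: (λ.λ.1 (0 0 0)) (λ.λ.0 1)
  →1  λ.(λ.λ.0 1) (0 0 0)
  →2  λ.λ.0 (1 1 1)

Answer: normal form = λ.λ.0 (1 1 1)  (in 2 steps)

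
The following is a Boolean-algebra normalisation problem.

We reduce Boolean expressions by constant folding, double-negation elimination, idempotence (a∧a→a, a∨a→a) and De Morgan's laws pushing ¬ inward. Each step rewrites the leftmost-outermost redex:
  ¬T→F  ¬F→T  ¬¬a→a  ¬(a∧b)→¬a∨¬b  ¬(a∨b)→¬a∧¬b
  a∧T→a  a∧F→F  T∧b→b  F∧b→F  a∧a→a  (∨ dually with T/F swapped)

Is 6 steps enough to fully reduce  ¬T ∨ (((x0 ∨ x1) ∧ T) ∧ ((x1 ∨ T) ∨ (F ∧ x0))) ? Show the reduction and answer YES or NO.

  start: ¬T ∨ (((x0 ∨ x1) ∧ T) ∧ ((x1 ∨ T) ∨ (F ∧ x0)))
  →1  F ∨ (((x0 ∨ x1) ∧ T) ∧ ((x1 ∨ T) ∨ (F ∧ x0)))
  →2  ((x0 ∨ x1) ∧ T) ∧ ((x1 ∨ T) ∨ (F ∧ x0))
  →3  (x0 ∨ x1) ∧ ((x1 ∨ T) ∨ (F ∧ x0))
  →4  (x0 ∨ x1) ∧ (T ∨ (F ∧ x0))
  →5  (x0 ∨ x1) ∧ T
  →6  x0 ∨ x1

Answer: YES — reaches normal form x0 ∨ x1 in 6 ≤ 6 steps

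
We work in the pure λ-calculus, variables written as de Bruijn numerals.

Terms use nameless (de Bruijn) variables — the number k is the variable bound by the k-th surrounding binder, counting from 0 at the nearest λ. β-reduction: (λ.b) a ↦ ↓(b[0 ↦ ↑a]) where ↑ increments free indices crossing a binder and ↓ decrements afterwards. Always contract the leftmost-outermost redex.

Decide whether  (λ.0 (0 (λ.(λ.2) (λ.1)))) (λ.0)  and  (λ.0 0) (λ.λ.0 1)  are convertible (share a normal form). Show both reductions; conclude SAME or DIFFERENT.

Answer: DIFFERENT — A ⇓ λ.λ.0, B ⇓ λ.0 (λ.λ.0 1)

Reduction:
Term A:
  start: (λ.0 (0 (λ.(λ.2) (λ.1)))) (λ.0)
  [1] (λ.0) ((λ.0) (λ.(λ.λ.0) (λ.1)))
  [2] (λ.0) (λ.(λ.λ.0) (λ.1))
  [3] λ.(λ.λ.0) (λ.1)
  [4] λ.λ.0

Term B:
  start: (λ.0 0) (λ.λ.0 1)
  [1] (λ.λ.0 1) (λ.λ.0 1)
  [2] λ.0 (λ.λ.0 1)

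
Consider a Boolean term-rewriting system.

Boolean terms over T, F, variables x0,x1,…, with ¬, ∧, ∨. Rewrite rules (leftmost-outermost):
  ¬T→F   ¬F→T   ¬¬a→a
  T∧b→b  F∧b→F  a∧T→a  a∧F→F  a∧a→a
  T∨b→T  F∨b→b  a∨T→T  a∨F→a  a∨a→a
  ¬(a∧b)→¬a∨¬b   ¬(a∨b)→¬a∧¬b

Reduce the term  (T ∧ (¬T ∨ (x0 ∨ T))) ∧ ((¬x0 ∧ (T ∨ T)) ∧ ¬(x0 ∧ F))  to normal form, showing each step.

  start: (T ∧ (¬T ∨ (x0 ∨ T))) ∧ ((¬x0 ∧ (T ∨ T)) ∧ ¬(x0 ∧ F))
  step 1: (¬T ∨ (x0 ∨ T)) ∧ ((¬x0 ∧ (T ∨ T)) ∧ ¬(x0 ∧ F))
  step 2: (F ∨ (x0 ∨ T)) ∧ ((¬x0 ∧ (T ∨ T)) ∧ ¬(x0 ∧ F))
  step 3: (x0 ∨ T) ∧ ((¬x0 ∧ (T ∨ T)) ∧ ¬(x0 ∧ F))
  step 4: T ∧ ((¬x0 ∧ (T ∨ T)) ∧ ¬(x0 ∧ F))
  step 5: (¬x0 ∧ (T ∨ T)) ∧ ¬(x0 ∧ F)
  step 6: (¬x0 ∧ T) ∧ ¬(x0 ∧ F)
  step 7: ¬x0 ∧ ¬(x0 ∧ F)
  step 8: ¬x0 ∧ (¬x0 ∨ ¬F)
  step 9: ¬x0 ∧ (¬x0 ∨ T)
  step 10: ¬x0 ∧ T
  step 11: ¬x0

Answer: normal form = ¬x0  (in 11 steps)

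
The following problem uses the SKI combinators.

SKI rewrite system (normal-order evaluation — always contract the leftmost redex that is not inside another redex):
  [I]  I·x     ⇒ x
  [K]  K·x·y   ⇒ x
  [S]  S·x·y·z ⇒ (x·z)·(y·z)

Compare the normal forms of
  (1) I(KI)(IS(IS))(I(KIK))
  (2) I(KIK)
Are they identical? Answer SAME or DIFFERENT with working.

Term A:
  start: I(KI)(IS(IS))(I(KIK))
  →1  KI(IS(IS))(I(KIK))
  →2  I(I(KIK))
  →3  I(KIK)
  →4  KIK
  →5  I

Term B:
  start: I(KIK)
  →1  KIK
  →2  I

Answer: SAME — A ⇓ I, B ⇓ I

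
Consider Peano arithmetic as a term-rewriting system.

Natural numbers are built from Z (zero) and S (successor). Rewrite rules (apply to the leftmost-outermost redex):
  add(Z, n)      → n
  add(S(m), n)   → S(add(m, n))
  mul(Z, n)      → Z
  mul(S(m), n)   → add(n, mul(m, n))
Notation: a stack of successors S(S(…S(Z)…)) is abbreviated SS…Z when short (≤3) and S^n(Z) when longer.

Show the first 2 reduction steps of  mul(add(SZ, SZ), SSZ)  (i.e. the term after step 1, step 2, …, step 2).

  start: mul(add(SZ, SZ), SSZ)
  step 1: mul(S(add(Z, SZ)), SSZ)
  step 2: add(SSZ, mul(add(Z, SZ), SSZ))

Answer: after 2 steps: add(SSZ, mul(add(Z, SZ), SSZ))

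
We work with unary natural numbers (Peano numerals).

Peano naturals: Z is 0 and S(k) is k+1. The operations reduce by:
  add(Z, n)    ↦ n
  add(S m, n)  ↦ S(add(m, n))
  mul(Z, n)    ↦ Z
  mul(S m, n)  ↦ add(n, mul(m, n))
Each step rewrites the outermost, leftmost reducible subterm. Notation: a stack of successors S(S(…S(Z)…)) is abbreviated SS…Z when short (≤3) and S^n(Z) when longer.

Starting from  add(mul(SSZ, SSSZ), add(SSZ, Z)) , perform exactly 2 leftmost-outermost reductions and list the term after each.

Answer: after 2 steps: add(S(add(SSZ, mul(SZ, SSSZ))), add(SSZ, Z))

Working:
  start: add(mul(SSZ, SSSZ), add(SSZ, Z))
  step 1: add(add(SSSZ, mul(SZ, SSSZ)), add(SSZ, Z))
  step 2: add(S(add(SSZ, mul(SZ, SSSZ))), add(SSZ, Z))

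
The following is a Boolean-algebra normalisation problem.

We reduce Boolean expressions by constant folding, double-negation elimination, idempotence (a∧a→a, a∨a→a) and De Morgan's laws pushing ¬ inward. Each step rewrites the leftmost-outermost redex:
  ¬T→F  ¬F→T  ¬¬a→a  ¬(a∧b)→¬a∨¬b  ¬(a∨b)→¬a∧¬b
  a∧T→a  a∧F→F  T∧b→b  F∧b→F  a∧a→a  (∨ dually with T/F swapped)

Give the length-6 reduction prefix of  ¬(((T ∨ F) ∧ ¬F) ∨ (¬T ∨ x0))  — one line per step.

  start: ¬(((T ∨ F) ∧ ¬F) ∨ (¬T ∨ x0))
  step 1: ¬((T ∨ F) ∧ ¬F) ∧ ¬(¬T ∨ x0)
  step 2: (¬(T ∨ F) ∨ ¬¬F) ∧ ¬(¬T ∨ x0)
  step 3: ((¬T ∧ ¬F) ∨ ¬¬F) ∧ ¬(¬T ∨ x0)
  step 4: ((F ∧ ¬F) ∨ ¬¬F) ∧ ¬(¬T ∨ x0)
  step 5: (F ∨ ¬¬F) ∧ ¬(¬T ∨ x0)
  step 6: ¬¬F ∧ ¬(¬T ∨ x0)

Answer: after 6 steps: ¬¬F ∧ ¬(¬T ∨ x0)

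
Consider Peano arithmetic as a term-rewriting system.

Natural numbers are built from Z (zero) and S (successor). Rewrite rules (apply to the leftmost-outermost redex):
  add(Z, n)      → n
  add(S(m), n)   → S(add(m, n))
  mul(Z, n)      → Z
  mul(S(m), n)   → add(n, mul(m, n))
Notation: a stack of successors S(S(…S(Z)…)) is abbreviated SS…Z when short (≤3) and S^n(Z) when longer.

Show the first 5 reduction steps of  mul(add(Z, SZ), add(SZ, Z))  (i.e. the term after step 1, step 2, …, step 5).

  start: mul(add(Z, SZ), add(SZ, Z))
  →1  mul(SZ, add(SZ, Z))
  →2  add(add(SZ, Z), mul(Z, add(SZ, Z)))
  →3  add(S(add(Z, Z)), mul(Z, add(SZ, Z)))
  →4  S(add(add(Z, Z), mul(Z, add(SZ, Z))))
  →5  S(add(Z, mul(Z, add(SZ, Z))))

Answer: after 5 steps: S(add(Z, mul(Z, add(SZ, Z))))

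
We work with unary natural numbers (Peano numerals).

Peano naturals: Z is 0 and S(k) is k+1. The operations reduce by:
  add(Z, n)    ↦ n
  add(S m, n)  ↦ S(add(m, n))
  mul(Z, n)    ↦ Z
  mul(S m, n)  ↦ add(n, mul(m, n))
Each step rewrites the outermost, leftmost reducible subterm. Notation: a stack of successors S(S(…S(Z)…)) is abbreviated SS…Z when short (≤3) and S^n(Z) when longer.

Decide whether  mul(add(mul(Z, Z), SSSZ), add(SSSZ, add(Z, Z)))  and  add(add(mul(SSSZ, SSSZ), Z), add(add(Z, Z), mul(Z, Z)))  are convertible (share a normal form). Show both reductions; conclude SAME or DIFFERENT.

Answer: SAME — A ⇓ S^9(Z), B ⇓ S^9(Z)

Working:
Term A:
  start: mul(add(mul(Z, Z), SSSZ), add(SSSZ, add(Z, Z)))
  step 1: mul(add(Z, SSSZ), add(SSSZ, add(Z, Z)))
  step 2: mul(SSSZ, add(SSSZ, add(Z, Z)))
  step 3: add(add(SSSZ, add(Z, Z)), mul(SSZ, add(SSSZ, add(Z, Z))))
  step 4: add(S(add(SSZ, add(Z, Z))), mul(SSZ, add(SSSZ, add(Z, Z))))
  step 5: S(add(add(SSZ, add(Z, Z)), mul(SSZ, add(SSSZ, add(Z, Z)))))
  step 6: S(add(S(add(SZ, add(Z, Z))), mul(SSZ, add(SSSZ, add(Z, Z)))))
  step 7: S(S(add(add(SZ, add(Z, Z)), mul(SSZ, add(SSSZ, add(Z, Z))))))
  step 8: S(S(add(S(add(Z, add(Z, Z))), mul(SSZ, add(SSSZ, add(Z, Z))))))
  step 9: S(S(S(add(add(Z, add(Z, Z)), mul(SSZ, add(SSSZ, add(Z, Z)))))))
  step 10: S(S(S(add(add(Z, Z), mul(SSZ, add(SSSZ, add(Z, Z)))))))
  step 11: S(S(S(add(Z, mul(SSZ, add(SSSZ, add(Z, Z)))))))
  step 12: S(S(S(mul(SSZ, add(SSSZ, add(Z, Z))))))
  step 13: S(S(S(add(add(SSSZ, add(Z, Z)), mul(SZ, add(SSSZ, add(Z, Z)))))))
  step 14: S(S(S(add(S(add(SSZ, add(Z, Z))), mul(SZ, add(SSSZ, add(Z, Z)))))))
  step 15: S(S(S(S(add(add(SSZ, add(Z, Z)), mul(SZ, add(SSSZ, add(Z, Z))))))))
  step 16: S(S(S(S(add(S(add(SZ, add(Z, Z))), mul(SZ, add(SSSZ, add(Z, Z))))))))
  step 17: S(S(S(S(S(add(add(SZ, add(Z, Z)), mul(SZ, add(SSSZ, add(Z, Z)))))))))
  step 18: S(S(S(S(S(add(S(add(Z, add(Z, Z))), mul(SZ, add(SSSZ, add(Z, Z)))))))))
  step 19: S(S(S(S(S(S(add(add(Z, add(Z, Z)), mul(SZ, add(SSSZ, add(Z, Z))))))))))
  step 20: S(S(S(S(S(S(add(add(Z, Z), mul(SZ, add(SSSZ, add(Z, Z))))))))))
  step 21: S(S(S(S(S(S(add(Z, mul(SZ, add(SSSZ, add(Z, Z))))))))))
  step 22: S(S(S(S(S(S(mul(SZ, add(SSSZ, add(Z, Z)))))))))
  step 23: S(S(S(S(S(S(add(add(SSSZ, add(Z, Z)), mul(Z, add(SSSZ, add(Z, Z))))))))))
  step 24: S(S(S(S(S(S(add(S(add(SSZ, add(Z, Z))), mul(Z, add(SSSZ, add(Z, Z))))))))))
  step 25: S(S(S(S(S(S(S(add(add(SSZ, add(Z, Z)), mul(Z, add(SSSZ, add(Z, Z)))))))))))
  step 26: S(S(S(S(S(S(S(add(S(add(SZ, add(Z, Z))), mul(Z, add(SSSZ, add(Z, Z)))))))))))
  step 27: S(S(S(S(S(S(S(S(add(add(SZ, add(Z, Z)), mul(Z, add(SSSZ, add(Z, Z))))))))))))
  step 28: S(S(S(S(S(S(S(S(add(S(add(Z, add(Z, Z))), mul(Z, add(SSSZ, add(Z, Z))))))))))))
  step 29: S(S(S(S(S(S(S(S(S(add(add(Z, add(Z, Z)), mul(Z, add(SSSZ, add(Z, Z)))))))))))))
  step 30: S(S(S(S(S(S(S(S(S(add(add(Z, Z), mul(Z, add(SSSZ, add(Z, Z)))))))))))))
  step 31: S(S(S(S(S(S(S(S(S(add(Z, mul(Z, add(SSSZ, add(Z, Z)))))))))))))
  step 32: S(S(S(S(S(S(S(S(S(mul(Z, add(SSSZ, add(Z, Z))))))))))))
  step 33: S^9(Z)

Term B:
  start: add(add(mul(SSSZ, SSSZ), Z), add(add(Z, Z), mul(Z, Z)))
  step 1: add(add(add(SSSZ, mul(SSZ, SSSZ)), Z), add(add(Z, Z), mul(Z, Z)))
  step 2: add(add(S(add(SSZ, mul(SSZ, SSSZ))), Z), add(add(Z, Z), mul(Z, Z)))
  step 3: add(S(add(add(SSZ, mul(SSZ, SSSZ)), Z)), add(add(Z, Z), mul(Z, Z)))
  step 4: S(add(add(add(SSZ, mul(SSZ, SSSZ)), Z), add(add(Z, Z), mul(Z, Z))))
  step 5: S(add(add(S(add(SZ, mul(SSZ, SSSZ))), Z), add(add(Z, Z), mul(Z, Z))))
  step 6: S(add(S(add(add(SZ, mul(SSZ, SSSZ)), Z)), add(add(Z, Z), mul(Z, Z))))
  step 7: S(S(add(add(add(SZ, mul(SSZ, SSSZ)), Z), add(add(Z, Z), mul(Z, Z)))))
  step 8: S(S(add(add(S(add(Z, mul(SSZ, SSSZ))), Z), add(add(Z, Z), mul(Z, Z)))))
  step 9: S(S(add(S(add(add(Z, mul(SSZ, SSSZ)), Z)), add(add(Z, Z), mul(Z, Z)))))
  step 10: S(S(S(add(add(add(Z, mul(SSZ, SSSZ)), Z), add(add(Z, Z), mul(Z, Z))))))
  step 11: S(S(S(add(add(mul(SSZ, SSSZ), Z), add(add(Z, Z), mul(Z, Z))))))
  step 12: S(S(S(add(add(add(SSSZ, mul(SZ, SSSZ)), Z), add(add(Z, Z), mul(Z, Z))))))
  step 13: S(S(S(add(add(S(add(SSZ, mul(SZ, SSSZ))), Z), add(add(Z, Z), mul(Z, Z))))))
  step 14: S(S(S(add(S(add(add(SSZ, mul(SZ, SSSZ)), Z)), add(add(Z, Z), mul(Z, Z))))))
  step 15: S(S(S(S(add(add(add(SSZ, mul(SZ, SSSZ)), Z), add(add(Z, Z), mul(Z, Z)))))))
  step 16: S(S(S(S(add(add(S(add(SZ, mul(SZ, SSSZ))), Z), add(add(Z, Z), mul(Z, Z)))))))
  step 17: S(S(S(S(add(S(add(add(SZ, mul(SZ, SSSZ)), Z)), add(add(Z, Z), mul(Z, Z)))))))
  step 18: S(S(S(S(S(add(add(add(SZ, mul(SZ, SSSZ)), Z), add(add(Z, Z), mul(Z, Z))))))))
  step 19: S(S(S(S(S(add(add(S(add(Z, mul(SZ, SSSZ))), Z), add(add(Z, Z), mul(Z, Z))))))))
  step 20: S(S(S(S(S(add(S(add(add(Z, mul(SZ, SSSZ)), Z)), add(add(Z, Z), mul(Z, Z))))))))
  step 21: S(S(S(S(S(S(add(add(add(Z, mul(SZ, SSSZ)), Z), add(add(Z, Z), mul(Z, Z)))))))))
  step 22: S(S(S(S(S(S(add(add(mul(SZ, SSSZ), Z), add(add(Z, Z), mul(Z, Z)))))))))
  step 23: S(S(S(S(S(S(add(add(add(SSSZ, mul(Z, SSSZ)), Z), add(add(Z, Z), mul(Z, Z)))))))))
  step 24: S(S(S(S(S(S(add(add(S(add(SSZ, mul(Z, SSSZ))), Z), add(add(Z, Z), mul(Z, Z)))))))))
  step 25: S(S(S(S(S(S(add(S(add(add(SSZ, mul(Z, SSSZ)), Z)), add(add(Z, Z), mul(Z, Z)))))))))
  step 26: S(S(S(S(S(S(S(add(add(add(SSZ, mul(Z, SSSZ)), Z), add(add(Z, Z), mul(Z, Z))))))))))
  step 27: S(S(S(S(S(S(S(add(add(S(add(SZ, mul(Z, SSSZ))), Z), add(add(Z, Z), mul(Z, Z))))))))))
  step 28: S(S(S(S(S(S(S(add(S(add(add(SZ, mul(Z, SSSZ)), Z)), add(add(Z, Z), mul(Z, Z))))))))))
  step 29: S(S(S(S(S(S(S(S(add(add(add(SZ, mul(Z, SSSZ)), Z), add(add(Z, Z), mul(Z, Z)))))))))))
  step 30: S(S(S(S(S(S(S(S(add(add(S(add(Z, mul(Z, SSSZ))), Z), add(add(Z, Z), mul(Z, Z)))))))))))
  step 31: S(S(S(S(S(S(S(S(add(S(add(add(Z, mul(Z, SSSZ)), Z)), add(add(Z, Z), mul(Z, Z)))))))))))
  step 32: S(S(S(S(S(S(S(S(S(add(add(add(Z, mul(Z, SSSZ)), Z), add(add(Z, Z), mul(Z, Z))))))))))))
  step 33: S(S(S(S(S(S(S(S(S(add(add(mul(Z, SSSZ), Z), add(add(Z, Z), mul(Z, Z))))))))))))
  step 34: S(S(S(S(S(S(S(S(S(add(add(Z, Z), add(add(Z, Z), mul(Z, Z))))))))))))
  step 35: S(S(S(S(S(S(S(S(S(add(Z, add(add(Z, Z), mul(Z, Z))))))))))))
  step 36: S(S(S(S(S(S(S(S(S(add(add(Z, Z), mul(Z, Z)))))))))))
  step 37: S(S(S(S(S(S(S(S(S(add(Z, mul(Z, Z)))))))))))
  step 38: S(S(S(S(S(S(S(S(S(mul(Z, Z))))))))))
  step 39: S^9(Z)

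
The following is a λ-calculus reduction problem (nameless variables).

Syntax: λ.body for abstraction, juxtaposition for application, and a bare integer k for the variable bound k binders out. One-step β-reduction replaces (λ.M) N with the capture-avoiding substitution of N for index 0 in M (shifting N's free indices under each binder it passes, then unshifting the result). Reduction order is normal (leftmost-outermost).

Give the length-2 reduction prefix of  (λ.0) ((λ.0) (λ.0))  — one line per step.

  start: (λ.0) ((λ.0) (λ.0))
  [1] (λ.0) (λ.0)
  [2] λ.0

Answer: after 2 steps: λ.0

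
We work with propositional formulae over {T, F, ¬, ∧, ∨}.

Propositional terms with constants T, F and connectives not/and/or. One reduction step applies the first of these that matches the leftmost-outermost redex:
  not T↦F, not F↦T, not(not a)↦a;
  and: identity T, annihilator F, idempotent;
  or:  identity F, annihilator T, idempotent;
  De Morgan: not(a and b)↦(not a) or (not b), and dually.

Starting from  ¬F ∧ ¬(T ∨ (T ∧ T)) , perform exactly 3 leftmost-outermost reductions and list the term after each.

Answer: after 3 steps: ¬T ∧ ¬(T ∧ T)

Reduction:
  start: ¬F ∧ ¬(T ∨ (T ∧ T))
  →1  T ∧ ¬(T ∨ (T ∧ T))
  →2  ¬(T ∨ (T ∧ T))
  →3  ¬T ∧ ¬(T ∧ T)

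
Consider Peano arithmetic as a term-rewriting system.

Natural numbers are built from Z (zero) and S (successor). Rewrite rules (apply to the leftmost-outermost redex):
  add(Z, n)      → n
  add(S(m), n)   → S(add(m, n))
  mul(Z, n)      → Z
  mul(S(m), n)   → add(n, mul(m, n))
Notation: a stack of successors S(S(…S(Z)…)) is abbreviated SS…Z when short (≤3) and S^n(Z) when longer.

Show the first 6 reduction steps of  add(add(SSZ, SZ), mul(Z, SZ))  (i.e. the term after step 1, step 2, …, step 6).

Answer: after 6 steps: S(S(S(add(Z, mul(Z, SZ)))))

Derivation:
  start: add(add(SSZ, SZ), mul(Z, SZ))
  step 1: add(S(add(SZ, SZ)), mul(Z, SZ))
  step 2: S(add(add(SZ, SZ), mul(Z, SZ)))
  step 3: S(add(S(add(Z, SZ)), mul(Z, SZ)))
  step 4: S(S(add(add(Z, SZ), mul(Z, SZ))))
  step 5: S(S(add(SZ, mul(Z, SZ))))
  step 6: S(S(S(add(Z, mul(Z, SZ)))))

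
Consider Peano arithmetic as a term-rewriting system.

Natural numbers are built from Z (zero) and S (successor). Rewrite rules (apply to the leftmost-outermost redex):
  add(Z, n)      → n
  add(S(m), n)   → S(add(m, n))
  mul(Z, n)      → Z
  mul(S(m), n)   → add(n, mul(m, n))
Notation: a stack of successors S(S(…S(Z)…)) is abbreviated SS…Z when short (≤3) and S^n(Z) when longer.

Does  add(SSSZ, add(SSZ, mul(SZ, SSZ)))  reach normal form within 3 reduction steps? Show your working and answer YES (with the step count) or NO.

Answer: NO — after 3 steps the term is S(S(S(add(Z, add(SSZ, mul(SZ, SSZ)))))), not yet normal

Working:
  start: add(SSSZ, add(SSZ, mul(SZ, SSZ)))
  step 1: S(add(SSZ, add(SSZ, mul(SZ, SSZ))))
  step 2: S(S(add(SZ, add(SSZ, mul(SZ, SSZ)))))
  step 3: S(S(S(add(Z, add(SSZ, mul(SZ, SSZ))))))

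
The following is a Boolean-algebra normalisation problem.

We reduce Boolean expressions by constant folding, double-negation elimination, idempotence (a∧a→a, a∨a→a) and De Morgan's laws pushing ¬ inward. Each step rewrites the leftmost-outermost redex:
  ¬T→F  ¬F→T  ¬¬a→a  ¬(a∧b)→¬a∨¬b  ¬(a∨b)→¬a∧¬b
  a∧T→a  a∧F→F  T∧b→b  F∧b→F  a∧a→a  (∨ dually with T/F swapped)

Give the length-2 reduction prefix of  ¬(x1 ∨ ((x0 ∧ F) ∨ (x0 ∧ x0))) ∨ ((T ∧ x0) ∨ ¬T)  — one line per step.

Answer: after 2 steps: (¬x1 ∧ (¬(x0 ∧ F) ∧ ¬(x0 ∧ x0))) ∨ ((T ∧ x0) ∨ ¬T)

Derivation:
  start: ¬(x1 ∨ ((x0 ∧ F) ∨ (x0 ∧ x0))) ∨ ((T ∧ x0) ∨ ¬T)
  [1] (¬x1 ∧ ¬((x0 ∧ F) ∨ (x0 ∧ x0))) ∨ ((T ∧ x0) ∨ ¬T)
  [2] (¬x1 ∧ (¬(x0 ∧ F) ∧ ¬(x0 ∧ x0))) ∨ ((T ∧ x0) ∨ ¬T)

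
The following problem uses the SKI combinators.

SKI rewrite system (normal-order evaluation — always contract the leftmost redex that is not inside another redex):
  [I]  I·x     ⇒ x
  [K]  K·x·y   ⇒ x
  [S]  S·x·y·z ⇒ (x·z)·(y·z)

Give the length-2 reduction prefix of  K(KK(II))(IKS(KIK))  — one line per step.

  start: K(KK(II))(IKS(KIK))
  step 1: KK(II)
  step 2: K

Answer: after 2 steps: K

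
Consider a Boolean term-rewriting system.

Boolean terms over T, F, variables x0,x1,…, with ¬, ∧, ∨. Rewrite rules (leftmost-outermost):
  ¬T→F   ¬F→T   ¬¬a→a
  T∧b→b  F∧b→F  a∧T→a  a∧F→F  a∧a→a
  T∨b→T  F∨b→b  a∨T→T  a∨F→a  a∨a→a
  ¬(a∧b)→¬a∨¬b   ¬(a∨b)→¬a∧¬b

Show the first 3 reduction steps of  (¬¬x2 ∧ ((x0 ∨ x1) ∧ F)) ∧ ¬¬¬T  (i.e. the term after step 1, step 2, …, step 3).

Answer: after 3 steps: F ∧ ¬¬¬T

Working:
  start: (¬¬x2 ∧ ((x0 ∨ x1) ∧ F)) ∧ ¬¬¬T
  step 1: (x2 ∧ ((x0 ∨ x1) ∧ F)) ∧ ¬¬¬T
  step 2: (x2 ∧ F) ∧ ¬¬¬T
  step 3: F ∧ ¬¬¬T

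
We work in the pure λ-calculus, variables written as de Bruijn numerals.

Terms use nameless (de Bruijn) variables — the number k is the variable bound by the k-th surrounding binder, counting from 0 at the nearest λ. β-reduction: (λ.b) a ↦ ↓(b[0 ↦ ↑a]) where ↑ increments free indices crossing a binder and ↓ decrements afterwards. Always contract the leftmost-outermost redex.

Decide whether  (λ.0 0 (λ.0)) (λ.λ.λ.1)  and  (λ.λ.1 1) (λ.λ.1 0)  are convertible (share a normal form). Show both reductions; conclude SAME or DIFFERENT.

Answer: DIFFERENT — A ⇓ λ.λ.0, B ⇓ λ.λ.λ.1 0

Reduction:
Term A:
  start: (λ.0 0 (λ.0)) (λ.λ.λ.1)
  [1] (λ.λ.λ.1) (λ.λ.λ.1) (λ.0)
  [2] (λ.λ.1) (λ.0)
  [3] λ.λ.0

Term B:
  start: (λ.λ.1 1) (λ.λ.1 0)
  [1] λ.(λ.λ.1 0) (λ.λ.1 0)
  [2] λ.λ.(λ.λ.1 0) 0
  [3] λ.λ.λ.1 0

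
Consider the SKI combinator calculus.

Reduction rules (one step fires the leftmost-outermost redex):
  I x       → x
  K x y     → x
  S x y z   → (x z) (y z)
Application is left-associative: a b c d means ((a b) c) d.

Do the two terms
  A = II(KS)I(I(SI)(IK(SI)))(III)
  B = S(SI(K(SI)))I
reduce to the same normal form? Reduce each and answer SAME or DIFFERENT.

Answer: SAME — A ⇓ S(SI(K(SI)))I, B ⇓ S(SI(K(SI)))I

Derivation:
Term A:
  start: II(KS)I(I(SI)(IK(SI)))(III)
  [1] I(KS)I(I(SI)(IK(SI)))(III)
  [2] KSI(I(SI)(IK(SI)))(III)
  [3] S(I(SI)(IK(SI)))(III)
  [4] S(SI(IK(SI)))(III)
  [5] S(SI(K(SI)))(III)
  [6] S(SI(K(SI)))(II)
  [7] S(SI(K(SI)))I

Term B:
  start: S(SI(K(SI)))I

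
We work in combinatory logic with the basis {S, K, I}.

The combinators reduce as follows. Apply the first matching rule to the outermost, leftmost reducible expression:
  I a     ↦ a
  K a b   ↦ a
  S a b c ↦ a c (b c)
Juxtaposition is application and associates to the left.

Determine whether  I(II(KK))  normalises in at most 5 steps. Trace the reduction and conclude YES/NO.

  start: I(II(KK))
  [1] II(KK)
  [2] I(KK)
  [3] KK

Answer: YES — reaches normal form KK in 3 ≤ 5 steps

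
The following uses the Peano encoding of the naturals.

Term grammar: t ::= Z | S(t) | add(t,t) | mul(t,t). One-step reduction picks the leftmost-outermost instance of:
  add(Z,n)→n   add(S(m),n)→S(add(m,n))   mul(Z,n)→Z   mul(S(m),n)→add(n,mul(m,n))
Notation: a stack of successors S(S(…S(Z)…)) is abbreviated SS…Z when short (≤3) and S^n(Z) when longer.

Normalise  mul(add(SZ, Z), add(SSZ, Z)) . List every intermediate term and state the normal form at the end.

  start: mul(add(SZ, Z), add(SSZ, Z))
  →1  mul(S(add(Z, Z)), add(SSZ, Z))
  →2  add(add(SSZ, Z), mul(add(Z, Z), add(SSZ, Z)))
  →3  add(S(add(SZ, Z)), mul(add(Z, Z), add(SSZ, Z)))
  →4  S(add(add(SZ, Z), mul(add(Z, Z), add(SSZ, Z))))
  →5  S(add(S(add(Z, Z)), mul(add(Z, Z), add(SSZ, Z))))
  →6  S(S(add(add(Z, Z), mul(add(Z, Z), add(SSZ, Z)))))
  →7  S(S(add(Z, mul(add(Z, Z), add(SSZ, Z)))))
  →8  S(S(mul(add(Z, Z), add(SSZ, Z))))
  →9  S(S(mul(Z, add(SSZ, Z))))
  →10  SSZ

Answer: normal form = SSZ  (in 10 steps)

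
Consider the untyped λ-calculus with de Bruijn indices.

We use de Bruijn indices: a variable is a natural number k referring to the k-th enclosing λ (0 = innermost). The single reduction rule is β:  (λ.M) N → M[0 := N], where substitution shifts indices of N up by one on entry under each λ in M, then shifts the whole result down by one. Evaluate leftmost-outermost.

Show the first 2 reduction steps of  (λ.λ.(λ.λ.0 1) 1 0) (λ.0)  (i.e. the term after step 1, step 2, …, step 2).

  start: (λ.λ.(λ.λ.0 1) 1 0) (λ.0)
  →1  λ.(λ.λ.0 1) (λ.0) 0
  →2  λ.(λ.0 (λ.0)) 0

Answer: after 2 steps: λ.(λ.0 (λ.0)) 0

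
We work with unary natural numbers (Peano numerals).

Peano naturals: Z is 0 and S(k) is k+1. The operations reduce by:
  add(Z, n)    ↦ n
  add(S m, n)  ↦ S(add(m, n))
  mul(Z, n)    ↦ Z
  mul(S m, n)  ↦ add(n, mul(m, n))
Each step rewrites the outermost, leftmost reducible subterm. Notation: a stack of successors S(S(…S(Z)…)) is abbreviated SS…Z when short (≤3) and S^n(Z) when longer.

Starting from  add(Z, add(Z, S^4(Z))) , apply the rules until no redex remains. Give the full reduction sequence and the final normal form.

Answer: normal form = S^4(Z)  (in 2 steps)

Working:
  start: add(Z, add(Z, S^4(Z)))
  →1  add(Z, S^4(Z))
  →2  S^4(Z)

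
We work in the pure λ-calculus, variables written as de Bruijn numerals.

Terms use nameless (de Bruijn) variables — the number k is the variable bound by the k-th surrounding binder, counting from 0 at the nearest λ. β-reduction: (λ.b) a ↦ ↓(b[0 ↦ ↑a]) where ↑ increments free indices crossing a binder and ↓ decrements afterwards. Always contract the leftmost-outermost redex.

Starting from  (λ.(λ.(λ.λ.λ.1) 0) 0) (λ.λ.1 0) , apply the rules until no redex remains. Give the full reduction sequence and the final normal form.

  start: (λ.(λ.(λ.λ.λ.1) 0) 0) (λ.λ.1 0)
  step 1: (λ.(λ.λ.λ.1) 0) (λ.λ.1 0)
  step 2: (λ.λ.λ.1) (λ.λ.1 0)
  step 3: λ.λ.1

Answer: normal form = λ.λ.1  (in 3 steps)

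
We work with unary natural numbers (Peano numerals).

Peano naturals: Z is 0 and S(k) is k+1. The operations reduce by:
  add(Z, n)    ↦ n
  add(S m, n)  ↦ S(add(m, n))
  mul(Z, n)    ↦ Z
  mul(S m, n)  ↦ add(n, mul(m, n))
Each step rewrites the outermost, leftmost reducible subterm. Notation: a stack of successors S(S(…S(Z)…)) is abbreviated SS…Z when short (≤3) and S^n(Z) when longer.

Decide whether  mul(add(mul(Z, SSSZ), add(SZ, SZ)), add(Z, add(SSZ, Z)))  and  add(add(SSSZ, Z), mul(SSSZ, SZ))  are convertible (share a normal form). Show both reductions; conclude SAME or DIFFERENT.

Answer: DIFFERENT — A ⇓ S^4(Z), B ⇓ S^6(Z)

Working:
Term A:
  start: mul(add(mul(Z, SSSZ), add(SZ, SZ)), add(Z, add(SSZ, Z)))
  step 1: mul(add(Z, add(SZ, SZ)), add(Z, add(SSZ, Z)))
  step 2: mul(add(SZ, SZ), add(Z, add(SSZ, Z)))
  step 3: mul(S(add(Z, SZ)), add(Z, add(SSZ, Z)))
  step 4: add(add(Z, add(SSZ, Z)), mul(add(Z, SZ), add(Z, add(SSZ, Z))))
  step 5: add(add(SSZ, Z), mul(add(Z, SZ), add(Z, add(SSZ, Z))))
  step 6: add(S(add(SZ, Z)), mul(add(Z, SZ), add(Z, add(SSZ, Z))))
  step 7: S(add(add(SZ, Z), mul(add(Z, SZ), add(Z, add(SSZ, Z)))))
  step 8: S(add(S(add(Z, Z)), mul(add(Z, SZ), add(Z, add(SSZ, Z)))))
  step 9: S(S(add(add(Z, Z), mul(add(Z, SZ), add(Z, add(SSZ, Z))))))
  step 10: S(S(add(Z, mul(add(Z, SZ), add(Z, add(SSZ, Z))))))
  step 11: S(S(mul(add(Z, SZ), add(Z, add(SSZ, Z)))))
  step 12: S(S(mul(SZ, add(Z, add(SSZ, Z)))))
  step 13: S(S(add(add(Z, add(SSZ, Z)), mul(Z, add(Z, add(SSZ, Z))))))
  step 14: S(S(add(add(SSZ, Z), mul(Z, add(Z, add(SSZ, Z))))))
  step 15: S(S(add(S(add(SZ, Z)), mul(Z, add(Z, add(SSZ, Z))))))
  step 16: S(S(S(add(add(SZ, Z), mul(Z, add(Z, add(SSZ, Z)))))))
  step 17: S(S(S(add(S(add(Z, Z)), mul(Z, add(Z, add(SSZ, Z)))))))
  step 18: S(S(S(S(add(add(Z, Z), mul(Z, add(Z, add(SSZ, Z))))))))
  step 19: S(S(S(S(add(Z, mul(Z, add(Z, add(SSZ, Z))))))))
  step 20: S(S(S(S(mul(Z, add(Z, add(SSZ, Z)))))))
  step 21: S^4(Z)

Term B:
  start: add(add(SSSZ, Z), mul(SSSZ, SZ))
  step 1: add(S(add(SSZ, Z)), mul(SSSZ, SZ))
  step 2: S(add(add(SSZ, Z), mul(SSSZ, SZ)))
  step 3: S(add(S(add(SZ, Z)), mul(SSSZ, SZ)))
  step 4: S(S(add(add(SZ, Z), mul(SSSZ, SZ))))
  step 5: S(S(add(S(add(Z, Z)), mul(SSSZ, SZ))))
  step 6: S(S(S(add(add(Z, Z), mul(SSSZ, SZ)))))
  step 7: S(S(S(add(Z, mul(SSSZ, SZ)))))
  step 8: S(S(S(mul(SSSZ, SZ))))
  step 9: S(S(S(add(SZ, mul(SSZ, SZ)))))
  step 10: S(S(S(S(add(Z, mul(SSZ, SZ))))))
  step 11: S(S(S(S(mul(SSZ, SZ)))))
  step 12: S(S(S(S(add(SZ, mul(SZ, SZ))))))
  step 13: S(S(S(S(S(add(Z, mul(SZ, SZ)))))))
  step 14: S(S(S(S(S(mul(SZ, SZ))))))
  step 15: S(S(S(S(S(add(SZ, mul(Z, SZ)))))))
  step 16: S(S(S(S(S(S(add(Z, mul(Z, SZ))))))))
  step 17: S(S(S(S(S(S(mul(Z, SZ)))))))
  step 18: S^6(Z)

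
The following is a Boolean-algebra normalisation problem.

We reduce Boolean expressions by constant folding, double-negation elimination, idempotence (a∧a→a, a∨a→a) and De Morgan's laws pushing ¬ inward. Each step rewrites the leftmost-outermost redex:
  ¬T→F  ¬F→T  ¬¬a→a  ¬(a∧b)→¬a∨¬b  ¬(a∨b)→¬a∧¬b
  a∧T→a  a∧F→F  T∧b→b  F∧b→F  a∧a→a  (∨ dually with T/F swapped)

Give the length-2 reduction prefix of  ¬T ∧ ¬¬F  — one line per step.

  start: ¬T ∧ ¬¬F
  →1  F ∧ ¬¬F
  →2  F

Answer: after 2 steps: F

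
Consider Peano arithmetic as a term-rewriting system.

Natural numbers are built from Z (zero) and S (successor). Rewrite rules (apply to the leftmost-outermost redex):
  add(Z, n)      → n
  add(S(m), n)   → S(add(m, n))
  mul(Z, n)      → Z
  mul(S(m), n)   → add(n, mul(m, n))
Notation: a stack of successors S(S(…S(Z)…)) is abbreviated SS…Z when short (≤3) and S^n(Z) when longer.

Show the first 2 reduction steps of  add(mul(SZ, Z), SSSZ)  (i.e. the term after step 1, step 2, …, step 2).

  start: add(mul(SZ, Z), SSSZ)
  [1] add(add(Z, mul(Z, Z)), SSSZ)
  [2] add(mul(Z, Z), SSSZ)

Answer: after 2 steps: add(mul(Z, Z), SSSZ)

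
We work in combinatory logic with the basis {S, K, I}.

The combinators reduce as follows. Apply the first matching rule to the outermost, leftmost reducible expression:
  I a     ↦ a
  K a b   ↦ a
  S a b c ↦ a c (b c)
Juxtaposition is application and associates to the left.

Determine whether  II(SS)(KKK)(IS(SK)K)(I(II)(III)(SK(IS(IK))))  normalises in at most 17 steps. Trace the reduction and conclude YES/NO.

Answer: YES — reaches normal form SK(SK) in 17 ≤ 17 steps

Working:
  start: II(SS)(KKK)(IS(SK)K)(I(II)(III)(SK(IS(IK))))
  [1] I(SS)(KKK)(IS(SK)K)(I(II)(III)(SK(IS(IK))))
  [2] SS(KKK)(IS(SK)K)(I(II)(III)(SK(IS(IK))))
  [3] S(IS(SK)K)(KKK(IS(SK)K))(I(II)(III)(SK(IS(IK))))
  [4] IS(SK)K(I(II)(III)(SK(IS(IK))))(KKK(IS(SK)K)(I(II)(III)(SK(IS(IK)))))
  [5] S(SK)K(I(II)(III)(SK(IS(IK))))(KKK(IS(SK)K)(I(II)(III)(SK(IS(IK)))))
  [6] SK(I(II)(III)(SK(IS(IK))))(K(I(II)(III)(SK(IS(IK)))))(KKK(IS(SK)K)(I(II)(III)(SK(IS(IK)))))
  [7] K(K(I(II)(III)(SK(IS(IK)))))(I(II)(III)(SK(IS(IK)))(K(I(II)(III)(SK(IS(IK))))))(KKK(IS(SK)K)(I(II)(III)(SK(IS(IK)))))
  [8] K(I(II)(III)(SK(IS(IK))))(KKK(IS(SK)K)(I(II)(III)(SK(IS(IK)))))
  [9] I(II)(III)(SK(IS(IK)))
  [10] II(III)(SK(IS(IK)))
  [11] I(III)(SK(IS(IK)))
  [12] III(SK(IS(IK)))
  [13] II(SK(IS(IK)))
  [14] I(SK(IS(IK)))
  [15] SK(IS(IK))
  [16] SK(S(IK))
  [17] SK(SK)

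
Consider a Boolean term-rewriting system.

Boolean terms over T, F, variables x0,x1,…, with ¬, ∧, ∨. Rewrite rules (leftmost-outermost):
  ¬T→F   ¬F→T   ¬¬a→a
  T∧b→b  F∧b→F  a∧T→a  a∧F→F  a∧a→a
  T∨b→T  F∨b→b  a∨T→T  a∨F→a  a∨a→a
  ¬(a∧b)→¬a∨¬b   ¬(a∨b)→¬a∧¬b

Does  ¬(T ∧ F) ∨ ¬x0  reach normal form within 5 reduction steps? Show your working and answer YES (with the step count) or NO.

  start: ¬(T ∧ F) ∨ ¬x0
  step 1: (¬T ∨ ¬F) ∨ ¬x0
  step 2: (F ∨ ¬F) ∨ ¬x0
  step 3: ¬F ∨ ¬x0
  step 4: T ∨ ¬x0
  step 5: T

Answer: YES — reaches normal form T in 5 ≤ 5 steps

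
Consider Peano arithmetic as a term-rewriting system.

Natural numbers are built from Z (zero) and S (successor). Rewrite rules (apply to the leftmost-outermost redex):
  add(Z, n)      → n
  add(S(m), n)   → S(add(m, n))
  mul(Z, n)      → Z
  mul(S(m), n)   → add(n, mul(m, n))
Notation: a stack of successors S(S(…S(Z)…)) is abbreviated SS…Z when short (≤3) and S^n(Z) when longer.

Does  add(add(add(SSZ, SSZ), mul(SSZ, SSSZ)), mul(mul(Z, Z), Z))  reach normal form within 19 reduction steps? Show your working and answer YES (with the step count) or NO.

  start: add(add(add(SSZ, SSZ), mul(SSZ, SSSZ)), mul(mul(Z, Z), Z))
  →1  add(add(S(add(SZ, SSZ)), mul(SSZ, SSSZ)), mul(mul(Z, Z), Z))
  →2  add(S(add(add(SZ, SSZ), mul(SSZ, SSSZ))), mul(mul(Z, Z), Z))
  →3  S(add(add(add(SZ, SSZ), mul(SSZ, SSSZ)), mul(mul(Z, Z), Z)))
  →4  S(add(add(S(add(Z, SSZ)), mul(SSZ, SSSZ)), mul(mul(Z, Z), Z)))
  →5  S(add(S(add(add(Z, SSZ), mul(SSZ, SSSZ))), mul(mul(Z, Z), Z)))
  →6  S(S(add(add(add(Z, SSZ), mul(SSZ, SSSZ)), mul(mul(Z, Z), Z))))
  →7  S(S(add(add(SSZ, mul(SSZ, SSSZ)), mul(mul(Z, Z), Z))))
  →8  S(S(add(S(add(SZ, mul(SSZ, SSSZ))), mul(mul(Z, Z), Z))))
  →9  S(S(S(add(add(SZ, mul(SSZ, SSSZ)), mul(mul(Z, Z), Z)))))
  →10  S(S(S(add(S(add(Z, mul(SSZ, SSSZ))), mul(mul(Z, Z), Z)))))
  →11  S(S(S(S(add(add(Z, mul(SSZ, SSSZ)), mul(mul(Z, Z), Z))))))
  →12  S(S(S(S(add(mul(SSZ, SSSZ), mul(mul(Z, Z), Z))))))
  →13  S(S(S(S(add(add(SSSZ, mul(SZ, SSSZ)), mul(mul(Z, Z), Z))))))
  →14  S(S(S(S(add(S(add(SSZ, mul(SZ, SSSZ))), mul(mul(Z, Z), Z))))))
  →15  S(S(S(S(S(add(add(SSZ, mul(SZ, SSSZ)), mul(mul(Z, Z), Z)))))))
  →16  S(S(S(S(S(add(S(add(SZ, mul(SZ, SSSZ))), mul(mul(Z, Z), Z)))))))
  →17  S(S(S(S(S(S(add(add(SZ, mul(SZ, SSSZ)), mul(mul(Z, Z), Z))))))))
  →18  S(S(S(S(S(S(add(S(add(Z, mul(SZ, SSSZ))), mul(mul(Z, Z), Z))))))))
  →19  S(S(S(S(S(S(S(add(add(Z, mul(SZ, SSSZ)), mul(mul(Z, Z), Z)))))))))

Answer: NO — after 19 steps the term is S(S(S(S(S(S(S(add(add(Z, mul(SZ, SSSZ)), mul(mul(Z, Z), Z))))))))), not yet normal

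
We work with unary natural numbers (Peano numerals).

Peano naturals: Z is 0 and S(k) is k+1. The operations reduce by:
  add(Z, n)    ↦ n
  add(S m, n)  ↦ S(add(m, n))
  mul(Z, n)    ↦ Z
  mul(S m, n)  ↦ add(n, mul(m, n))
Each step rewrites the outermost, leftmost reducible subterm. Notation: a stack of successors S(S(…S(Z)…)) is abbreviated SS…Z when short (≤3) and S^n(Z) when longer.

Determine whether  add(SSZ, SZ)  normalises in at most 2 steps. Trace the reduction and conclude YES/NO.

  start: add(SSZ, SZ)
  [1] S(add(SZ, SZ))
  [2] S(S(add(Z, SZ)))

Answer: NO — after 2 steps the term is S(S(add(Z, SZ))), not yet normal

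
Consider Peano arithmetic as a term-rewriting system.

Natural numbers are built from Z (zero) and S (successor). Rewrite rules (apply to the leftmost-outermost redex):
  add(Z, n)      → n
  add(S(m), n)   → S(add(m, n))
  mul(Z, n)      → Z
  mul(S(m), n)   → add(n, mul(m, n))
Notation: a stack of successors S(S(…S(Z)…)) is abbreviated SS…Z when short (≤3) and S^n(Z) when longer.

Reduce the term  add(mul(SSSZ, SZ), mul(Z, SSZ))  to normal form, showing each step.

Answer: normal form = SSSZ  (in 15 steps)

Reduction:
  start: add(mul(SSSZ, SZ), mul(Z, SSZ))
  →1  add(add(SZ, mul(SSZ, SZ)), mul(Z, SSZ))
  →2  add(S(add(Z, mul(SSZ, SZ))), mul(Z, SSZ))
  →3  S(add(add(Z, mul(SSZ, SZ)), mul(Z, SSZ)))
  →4  S(add(mul(SSZ, SZ), mul(Z, SSZ)))
  →5  S(add(add(SZ, mul(SZ, SZ)), mul(Z, SSZ)))
  →6  S(add(S(add(Z, mul(SZ, SZ))), mul(Z, SSZ)))
  →7  S(S(add(add(Z, mul(SZ, SZ)), mul(Z, SSZ))))
  →8  S(S(add(mul(SZ, SZ), mul(Z, SSZ))))
  →9  S(S(add(add(SZ, mul(Z, SZ)), mul(Z, SSZ))))
  →10  S(S(add(S(add(Z, mul(Z, SZ))), mul(Z, SSZ))))
  →11  S(S(S(add(add(Z, mul(Z, SZ)), mul(Z, SSZ)))))
  →12  S(S(S(add(mul(Z, SZ), mul(Z, SSZ)))))
  →13  S(S(S(add(Z, mul(Z, SSZ)))))
  →14  S(S(S(mul(Z, SSZ))))
  →15  SSSZ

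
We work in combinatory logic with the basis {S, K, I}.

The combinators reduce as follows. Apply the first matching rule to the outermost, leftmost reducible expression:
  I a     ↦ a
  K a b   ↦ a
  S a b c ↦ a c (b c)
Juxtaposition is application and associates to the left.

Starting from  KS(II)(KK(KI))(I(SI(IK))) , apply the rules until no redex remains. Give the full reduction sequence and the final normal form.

  start: KS(II)(KK(KI))(I(SI(IK)))
  [1] S(KK(KI))(I(SI(IK)))
  [2] SK(I(SI(IK)))
  [3] SK(SI(IK))
  [4] SK(SIK)

Answer: normal form = SK(SIK)  (in 4 steps)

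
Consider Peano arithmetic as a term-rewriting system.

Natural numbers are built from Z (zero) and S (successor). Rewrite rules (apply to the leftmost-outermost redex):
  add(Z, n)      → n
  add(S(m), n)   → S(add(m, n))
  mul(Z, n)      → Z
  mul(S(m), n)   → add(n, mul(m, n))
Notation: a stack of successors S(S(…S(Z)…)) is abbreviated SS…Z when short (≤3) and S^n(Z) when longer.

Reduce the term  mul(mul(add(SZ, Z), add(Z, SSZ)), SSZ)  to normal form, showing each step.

  start: mul(mul(add(SZ, Z), add(Z, SSZ)), SSZ)
  →1  mul(mul(S(add(Z, Z)), add(Z, SSZ)), SSZ)
  →2  mul(add(add(Z, SSZ), mul(add(Z, Z), add(Z, SSZ))), SSZ)
  →3  mul(add(SSZ, mul(add(Z, Z), add(Z, SSZ))), SSZ)
  →4  mul(S(add(SZ, mul(add(Z, Z), add(Z, SSZ)))), SSZ)
  →5  add(SSZ, mul(add(SZ, mul(add(Z, Z), add(Z, SSZ))), SSZ))
  →6  S(add(SZ, mul(add(SZ, mul(add(Z, Z), add(Z, SSZ))), SSZ)))
  →7  S(S(add(Z, mul(add(SZ, mul(add(Z, Z), add(Z, SSZ))), SSZ))))
  →8  S(S(mul(add(SZ, mul(add(Z, Z), add(Z, SSZ))), SSZ)))
  →9  S(S(mul(S(add(Z, mul(add(Z, Z), add(Z, SSZ)))), SSZ)))
  →10  S(S(add(SSZ, mul(add(Z, mul(add(Z, Z), add(Z, SSZ))), SSZ))))
  →11  S(S(S(add(SZ, mul(add(Z, mul(add(Z, Z), add(Z, SSZ))), SSZ)))))
  →12  S(S(S(S(add(Z, mul(add(Z, mul(add(Z, Z), add(Z, SSZ))), SSZ))))))
  →13  S(S(S(S(mul(add(Z, mul(add(Z, Z), add(Z, SSZ))), SSZ)))))
  →14  S(S(S(S(mul(mul(add(Z, Z), add(Z, SSZ)), SSZ)))))
  →15  S(S(S(S(mul(mul(Z, add(Z, SSZ)), SSZ)))))
  →16  S(S(S(S(mul(Z, SSZ)))))
  →17  S^4(Z)

Answer: normal form = S^4(Z)  (in 17 steps)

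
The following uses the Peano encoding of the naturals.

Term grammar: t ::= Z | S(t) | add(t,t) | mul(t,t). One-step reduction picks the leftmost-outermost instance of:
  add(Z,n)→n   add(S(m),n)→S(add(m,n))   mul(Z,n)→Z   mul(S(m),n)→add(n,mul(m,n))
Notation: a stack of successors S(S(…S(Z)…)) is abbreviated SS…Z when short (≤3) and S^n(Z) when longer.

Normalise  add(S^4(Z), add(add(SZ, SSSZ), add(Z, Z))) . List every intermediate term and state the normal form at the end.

  start: add(S^4(Z), add(add(SZ, SSSZ), add(Z, Z)))
  →1  S(add(SSSZ, add(add(SZ, SSSZ), add(Z, Z))))
  →2  S(S(add(SSZ, add(add(SZ, SSSZ), add(Z, Z)))))
  →3  S(S(S(add(SZ, add(add(SZ, SSSZ), add(Z, Z))))))
  →4  S(S(S(S(add(Z, add(add(SZ, SSSZ), add(Z, Z)))))))
  →5  S(S(S(S(add(add(SZ, SSSZ), add(Z, Z))))))
  →6  S(S(S(S(add(S(add(Z, SSSZ)), add(Z, Z))))))
  →7  S(S(S(S(S(add(add(Z, SSSZ), add(Z, Z)))))))
  →8  S(S(S(S(S(add(SSSZ, add(Z, Z)))))))
  →9  S(S(S(S(S(S(add(SSZ, add(Z, Z))))))))
  →10  S(S(S(S(S(S(S(add(SZ, add(Z, Z)))))))))
  →11  S(S(S(S(S(S(S(S(add(Z, add(Z, Z))))))))))
  →12  S(S(S(S(S(S(S(S(add(Z, Z)))))))))
  →13  S^8(Z)

Answer: normal form = S^8(Z)  (in 13 steps)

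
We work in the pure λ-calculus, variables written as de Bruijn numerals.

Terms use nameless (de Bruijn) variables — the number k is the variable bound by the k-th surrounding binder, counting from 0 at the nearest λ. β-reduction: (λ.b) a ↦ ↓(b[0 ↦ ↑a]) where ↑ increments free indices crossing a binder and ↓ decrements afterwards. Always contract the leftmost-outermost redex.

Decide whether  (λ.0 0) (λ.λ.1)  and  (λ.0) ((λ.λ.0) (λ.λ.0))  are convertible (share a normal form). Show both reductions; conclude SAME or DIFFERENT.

Term A:
  start: (λ.0 0) (λ.λ.1)
  step 1: (λ.λ.1) (λ.λ.1)
  step 2: λ.λ.λ.1

Term B:
  start: (λ.0) ((λ.λ.0) (λ.λ.0))
  step 1: (λ.λ.0) (λ.λ.0)
  step 2: λ.0

Answer: DIFFERENT — A ⇓ λ.λ.λ.1, B ⇓ λ.0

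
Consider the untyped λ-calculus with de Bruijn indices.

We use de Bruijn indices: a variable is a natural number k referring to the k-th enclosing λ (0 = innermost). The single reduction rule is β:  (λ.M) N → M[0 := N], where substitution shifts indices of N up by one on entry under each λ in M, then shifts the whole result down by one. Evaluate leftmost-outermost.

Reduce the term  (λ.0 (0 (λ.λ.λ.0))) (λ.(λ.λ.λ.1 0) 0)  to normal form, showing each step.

Answer: normal form = λ.λ.1 0  (in 3 steps)

Reduction:
  start: (λ.0 (0 (λ.λ.λ.0))) (λ.(λ.λ.λ.1 0) 0)
  step 1: (λ.(λ.λ.λ.1 0) 0) ((λ.(λ.λ.λ.1 0) 0) (λ.λ.λ.0))
  step 2: (λ.λ.λ.1 0) ((λ.(λ.λ.λ.1 0) 0) (λ.λ.λ.0))
  step 3: λ.λ.1 0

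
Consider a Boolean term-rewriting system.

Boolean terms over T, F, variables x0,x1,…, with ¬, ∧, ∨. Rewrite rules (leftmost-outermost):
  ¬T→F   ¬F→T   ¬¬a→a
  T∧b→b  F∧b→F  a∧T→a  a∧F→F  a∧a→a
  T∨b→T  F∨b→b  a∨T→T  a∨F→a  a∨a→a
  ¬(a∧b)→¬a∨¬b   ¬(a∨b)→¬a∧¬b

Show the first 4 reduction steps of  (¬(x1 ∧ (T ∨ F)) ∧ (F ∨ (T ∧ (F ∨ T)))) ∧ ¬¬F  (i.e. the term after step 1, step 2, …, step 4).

  start: (¬(x1 ∧ (T ∨ F)) ∧ (F ∨ (T ∧ (F ∨ T)))) ∧ ¬¬F
  [1] ((¬x1 ∨ ¬(T ∨ F)) ∧ (F ∨ (T ∧ (F ∨ T)))) ∧ ¬¬F
  [2] ((¬x1 ∨ (¬T ∧ ¬F)) ∧ (F ∨ (T ∧ (F ∨ T)))) ∧ ¬¬F
  [3] ((¬x1 ∨ (F ∧ ¬F)) ∧ (F ∨ (T ∧ (F ∨ T)))) ∧ ¬¬F
  [4] ((¬x1 ∨ F) ∧ (F ∨ (T ∧ (F ∨ T)))) ∧ ¬¬F

Answer: after 4 steps: ((¬x1 ∨ F) ∧ (F ∨ (T ∧ (F ∨ T)))) ∧ ¬¬F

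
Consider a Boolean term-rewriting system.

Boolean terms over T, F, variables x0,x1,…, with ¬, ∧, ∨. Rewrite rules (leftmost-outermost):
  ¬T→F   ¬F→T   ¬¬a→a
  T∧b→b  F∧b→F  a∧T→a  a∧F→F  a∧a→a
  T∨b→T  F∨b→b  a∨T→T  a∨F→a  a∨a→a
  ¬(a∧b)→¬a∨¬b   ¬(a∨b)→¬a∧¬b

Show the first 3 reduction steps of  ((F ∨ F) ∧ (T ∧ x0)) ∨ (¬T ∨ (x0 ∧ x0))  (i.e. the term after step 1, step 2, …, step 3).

  start: ((F ∨ F) ∧ (T ∧ x0)) ∨ (¬T ∨ (x0 ∧ x0))
  [1] (F ∧ (T ∧ x0)) ∨ (¬T ∨ (x0 ∧ x0))
  [2] F ∨ (¬T ∨ (x0 ∧ x0))
  [3] ¬T ∨ (x0 ∧ x0)

Answer: after 3 steps: ¬T ∨ (x0 ∧ x0)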